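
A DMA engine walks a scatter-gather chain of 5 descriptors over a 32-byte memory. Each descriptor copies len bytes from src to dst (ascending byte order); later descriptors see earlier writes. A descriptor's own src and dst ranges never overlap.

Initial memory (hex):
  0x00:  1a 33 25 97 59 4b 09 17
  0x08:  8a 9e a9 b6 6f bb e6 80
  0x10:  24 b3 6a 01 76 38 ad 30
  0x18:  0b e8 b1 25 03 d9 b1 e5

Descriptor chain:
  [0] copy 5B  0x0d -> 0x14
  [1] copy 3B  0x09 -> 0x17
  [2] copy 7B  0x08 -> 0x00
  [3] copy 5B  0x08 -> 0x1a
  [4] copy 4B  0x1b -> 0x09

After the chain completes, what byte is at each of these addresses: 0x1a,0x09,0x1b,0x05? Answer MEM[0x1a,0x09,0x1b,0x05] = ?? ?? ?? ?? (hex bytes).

  after D0: wrote 5B at 0x14 = bbe68024b3
  after D1: wrote 3B at 0x17 = 9ea9b6
  after D2: wrote 7B at 0x00 = 8a9ea9b66fbbe6
  after D3: wrote 5B at 0x1a = 8a9ea9b66f
  after D4: wrote 4B at 0x09 = 9ea9b66f
query mem[0x1a]=0x8a, mem[0x09]=0x9e, mem[0x1b]=0x9e, mem[0x05]=0xbb

MEM[0x1a,0x09,0x1b,0x05] = 8a 9e 9e bb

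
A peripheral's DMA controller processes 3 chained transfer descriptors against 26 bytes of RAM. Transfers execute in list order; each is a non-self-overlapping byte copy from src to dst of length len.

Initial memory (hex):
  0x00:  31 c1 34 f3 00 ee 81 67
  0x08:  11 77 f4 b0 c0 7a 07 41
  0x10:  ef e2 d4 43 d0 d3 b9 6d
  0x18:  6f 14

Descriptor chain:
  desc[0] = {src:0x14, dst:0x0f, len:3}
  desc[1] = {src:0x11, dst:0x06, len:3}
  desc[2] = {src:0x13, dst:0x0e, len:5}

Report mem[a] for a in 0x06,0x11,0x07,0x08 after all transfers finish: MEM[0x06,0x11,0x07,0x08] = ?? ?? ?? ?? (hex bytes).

MEM[0x06,0x11,0x07,0x08] = b9 b9 d4 43

  after D0: wrote 3B at 0x0f = d0d3b9
  after D1: wrote 3B at 0x06 = b9d443
  after D2: wrote 5B at 0x0e = 43d0d3b96d
query mem[0x06]=0xb9, mem[0x11]=0xb9, mem[0x07]=0xd4, mem[0x08]=0x43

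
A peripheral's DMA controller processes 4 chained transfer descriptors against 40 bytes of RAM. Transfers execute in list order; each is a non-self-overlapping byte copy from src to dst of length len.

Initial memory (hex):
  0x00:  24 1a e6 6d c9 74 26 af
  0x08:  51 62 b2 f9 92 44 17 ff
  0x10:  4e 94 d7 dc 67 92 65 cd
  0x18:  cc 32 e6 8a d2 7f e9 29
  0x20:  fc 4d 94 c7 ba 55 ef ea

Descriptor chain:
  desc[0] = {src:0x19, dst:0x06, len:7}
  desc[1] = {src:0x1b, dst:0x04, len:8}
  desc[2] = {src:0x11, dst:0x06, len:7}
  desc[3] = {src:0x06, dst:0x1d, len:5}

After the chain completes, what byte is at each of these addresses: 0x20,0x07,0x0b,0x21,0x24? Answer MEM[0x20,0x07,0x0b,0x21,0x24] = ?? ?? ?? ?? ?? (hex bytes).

MEM[0x20,0x07,0x0b,0x21,0x24] = 67 d7 65 92 ba

[0] 0x19->0x06 len=7 : 32 e6 8a d2 7f e9 29
[1] 0x1b->0x04 len=8 : 8a d2 7f e9 29 fc 4d 94
[2] 0x11->0x06 len=7 : 94 d7 dc 67 92 65 cd
[3] 0x06->0x1d len=5 : 94 d7 dc 67 92
query mem[0x20]=0x67, mem[0x07]=0xd7, mem[0x0b]=0x65, mem[0x21]=0x92, mem[0x24]=0xba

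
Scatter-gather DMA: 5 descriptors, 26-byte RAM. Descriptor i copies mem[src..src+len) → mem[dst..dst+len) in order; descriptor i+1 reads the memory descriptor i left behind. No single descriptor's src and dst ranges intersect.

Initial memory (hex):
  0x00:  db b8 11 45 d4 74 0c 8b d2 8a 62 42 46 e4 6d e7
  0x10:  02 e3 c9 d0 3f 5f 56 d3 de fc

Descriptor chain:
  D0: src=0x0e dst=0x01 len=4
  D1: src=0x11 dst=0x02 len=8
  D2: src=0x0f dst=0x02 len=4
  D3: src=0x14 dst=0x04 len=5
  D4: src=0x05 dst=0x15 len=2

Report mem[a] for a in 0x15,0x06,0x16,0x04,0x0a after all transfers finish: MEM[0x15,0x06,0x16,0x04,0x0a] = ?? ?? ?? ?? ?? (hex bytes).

MEM[0x15,0x06,0x16,0x04,0x0a] = 5f 56 56 3f 62

[0] 0x0e->0x01 len=4 : 6d e7 02 e3
[1] 0x11->0x02 len=8 : e3 c9 d0 3f 5f 56 d3 de
[2] 0x0f->0x02 len=4 : e7 02 e3 c9
[3] 0x14->0x04 len=5 : 3f 5f 56 d3 de
[4] 0x05->0x15 len=2 : 5f 56
query mem[0x15]=0x5f, mem[0x06]=0x56, mem[0x16]=0x56, mem[0x04]=0x3f, mem[0x0a]=0x62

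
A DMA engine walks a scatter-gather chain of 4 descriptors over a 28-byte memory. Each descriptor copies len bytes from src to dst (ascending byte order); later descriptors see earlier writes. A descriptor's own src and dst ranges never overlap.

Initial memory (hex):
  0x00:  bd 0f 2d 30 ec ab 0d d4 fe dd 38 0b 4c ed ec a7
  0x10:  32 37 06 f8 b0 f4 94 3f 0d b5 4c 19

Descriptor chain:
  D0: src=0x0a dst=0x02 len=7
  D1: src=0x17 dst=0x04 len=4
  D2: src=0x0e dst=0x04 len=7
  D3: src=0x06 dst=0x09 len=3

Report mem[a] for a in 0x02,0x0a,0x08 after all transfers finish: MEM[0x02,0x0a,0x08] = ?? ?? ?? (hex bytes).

MEM[0x02,0x0a,0x08] = 38 37 06

#0 dst[0x02+7] := {0x38,0x0b,0x4c,0xed,0xec,0xa7,0x32}
#1 dst[0x04+4] := {0x3f,0x0d,0xb5,0x4c}
#2 dst[0x04+7] := {0xec,0xa7,0x32,0x37,0x06,0xf8,0xb0}
#3 dst[0x09+3] := {0x32,0x37,0x06}
query mem[0x02]=0x38, mem[0x0a]=0x37, mem[0x08]=0x06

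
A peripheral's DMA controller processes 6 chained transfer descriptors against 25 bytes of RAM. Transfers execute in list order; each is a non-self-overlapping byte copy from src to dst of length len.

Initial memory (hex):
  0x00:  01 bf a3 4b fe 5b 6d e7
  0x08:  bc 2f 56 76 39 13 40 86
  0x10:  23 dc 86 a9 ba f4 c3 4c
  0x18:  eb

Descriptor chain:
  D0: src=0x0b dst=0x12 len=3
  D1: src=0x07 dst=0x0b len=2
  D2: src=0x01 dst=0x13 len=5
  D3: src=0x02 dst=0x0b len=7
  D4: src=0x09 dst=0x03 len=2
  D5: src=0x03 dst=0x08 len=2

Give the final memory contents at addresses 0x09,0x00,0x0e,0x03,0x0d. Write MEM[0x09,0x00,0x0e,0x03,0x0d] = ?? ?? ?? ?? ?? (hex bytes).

MEM[0x09,0x00,0x0e,0x03,0x0d] = 56 01 5b 2f fe

D0: mem[0x12..0x14] <- [76 39 13]
D1: mem[0x0b..0x0c] <- [e7 bc]
D2: mem[0x13..0x17] <- [bf a3 4b fe 5b]
D3: mem[0x0b..0x11] <- [a3 4b fe 5b 6d e7 bc]
D4: mem[0x03..0x04] <- [2f 56]
D5: mem[0x08..0x09] <- [2f 56]
query mem[0x09]=0x56, mem[0x00]=0x01, mem[0x0e]=0x5b, mem[0x03]=0x2f, mem[0x0d]=0xfe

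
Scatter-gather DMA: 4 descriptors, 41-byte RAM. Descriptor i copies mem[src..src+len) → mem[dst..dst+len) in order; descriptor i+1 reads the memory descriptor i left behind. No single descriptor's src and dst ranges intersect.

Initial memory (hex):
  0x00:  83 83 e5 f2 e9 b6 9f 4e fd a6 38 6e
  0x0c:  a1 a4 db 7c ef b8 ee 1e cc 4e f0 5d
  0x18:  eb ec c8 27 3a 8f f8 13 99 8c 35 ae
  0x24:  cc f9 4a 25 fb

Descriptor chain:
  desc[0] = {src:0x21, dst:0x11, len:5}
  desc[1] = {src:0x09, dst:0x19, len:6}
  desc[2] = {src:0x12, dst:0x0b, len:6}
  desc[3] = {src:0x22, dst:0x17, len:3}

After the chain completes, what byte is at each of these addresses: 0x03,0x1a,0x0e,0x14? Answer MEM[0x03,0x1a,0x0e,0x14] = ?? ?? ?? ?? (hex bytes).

MEM[0x03,0x1a,0x0e,0x14] = f2 38 f9 cc

D0: mem[0x11..0x15] <- [8c 35 ae cc f9]
D1: mem[0x19..0x1e] <- [a6 38 6e a1 a4 db]
D2: mem[0x0b..0x10] <- [35 ae cc f9 f0 5d]
D3: mem[0x17..0x19] <- [35 ae cc]
query mem[0x03]=0xf2, mem[0x1a]=0x38, mem[0x0e]=0xf9, mem[0x14]=0xcc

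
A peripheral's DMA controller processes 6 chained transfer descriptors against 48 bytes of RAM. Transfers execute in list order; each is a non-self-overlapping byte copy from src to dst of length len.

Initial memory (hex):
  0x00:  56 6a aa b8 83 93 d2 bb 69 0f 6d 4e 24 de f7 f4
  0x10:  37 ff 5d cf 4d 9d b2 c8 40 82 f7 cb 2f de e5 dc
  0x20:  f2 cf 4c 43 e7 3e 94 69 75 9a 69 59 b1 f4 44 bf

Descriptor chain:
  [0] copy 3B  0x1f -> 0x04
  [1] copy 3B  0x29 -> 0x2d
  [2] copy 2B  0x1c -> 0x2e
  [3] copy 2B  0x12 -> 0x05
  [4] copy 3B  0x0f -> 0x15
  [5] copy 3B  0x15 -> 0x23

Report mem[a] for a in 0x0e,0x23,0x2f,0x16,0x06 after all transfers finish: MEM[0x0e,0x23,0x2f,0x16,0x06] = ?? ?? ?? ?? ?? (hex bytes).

MEM[0x0e,0x23,0x2f,0x16,0x06] = f7 f4 de 37 cf

#0 dst[0x04+3] := {0xdc,0xf2,0xcf}
#1 dst[0x2d+3] := {0x9a,0x69,0x59}
#2 dst[0x2e+2] := {0x2f,0xde}
#3 dst[0x05+2] := {0x5d,0xcf}
#4 dst[0x15+3] := {0xf4,0x37,0xff}
#5 dst[0x23+3] := {0xf4,0x37,0xff}
query mem[0x0e]=0xf7, mem[0x23]=0xf4, mem[0x2f]=0xde, mem[0x16]=0x37, mem[0x06]=0xcf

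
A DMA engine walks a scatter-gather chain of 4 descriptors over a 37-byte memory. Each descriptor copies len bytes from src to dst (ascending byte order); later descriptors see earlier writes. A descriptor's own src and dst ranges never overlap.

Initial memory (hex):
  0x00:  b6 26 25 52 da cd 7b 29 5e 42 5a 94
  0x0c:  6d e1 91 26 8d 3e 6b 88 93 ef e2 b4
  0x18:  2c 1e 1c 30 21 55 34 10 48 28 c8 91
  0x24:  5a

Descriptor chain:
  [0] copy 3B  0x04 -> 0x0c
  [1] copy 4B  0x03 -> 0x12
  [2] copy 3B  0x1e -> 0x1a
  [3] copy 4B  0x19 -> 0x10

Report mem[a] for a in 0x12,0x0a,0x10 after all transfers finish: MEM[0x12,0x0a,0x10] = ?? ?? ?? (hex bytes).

#0 dst[0x0c+3] := {0xda,0xcd,0x7b}
#1 dst[0x12+4] := {0x52,0xda,0xcd,0x7b}
#2 dst[0x1a+3] := {0x34,0x10,0x48}
#3 dst[0x10+4] := {0x1e,0x34,0x10,0x48}
query mem[0x12]=0x10, mem[0x0a]=0x5a, mem[0x10]=0x1e

MEM[0x12,0x0a,0x10] = 10 5a 1e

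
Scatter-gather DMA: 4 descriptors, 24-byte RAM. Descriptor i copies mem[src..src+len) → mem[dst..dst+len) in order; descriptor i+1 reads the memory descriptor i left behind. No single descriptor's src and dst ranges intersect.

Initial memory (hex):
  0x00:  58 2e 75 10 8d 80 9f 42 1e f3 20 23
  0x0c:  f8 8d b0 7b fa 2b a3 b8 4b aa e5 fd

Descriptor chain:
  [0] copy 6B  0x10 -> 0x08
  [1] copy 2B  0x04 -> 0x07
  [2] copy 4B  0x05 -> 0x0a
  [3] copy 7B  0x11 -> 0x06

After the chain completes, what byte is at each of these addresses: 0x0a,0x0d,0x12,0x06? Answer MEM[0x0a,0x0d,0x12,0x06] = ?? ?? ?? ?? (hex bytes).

  after D0: wrote 6B at 0x08 = fa2ba3b84baa
  after D1: wrote 2B at 0x07 = 8d80
  after D2: wrote 4B at 0x0a = 809f8d80
  after D3: wrote 7B at 0x06 = 2ba3b84baae5fd
query mem[0x0a]=0xaa, mem[0x0d]=0x80, mem[0x12]=0xa3, mem[0x06]=0x2b

MEM[0x0a,0x0d,0x12,0x06] = aa 80 a3 2b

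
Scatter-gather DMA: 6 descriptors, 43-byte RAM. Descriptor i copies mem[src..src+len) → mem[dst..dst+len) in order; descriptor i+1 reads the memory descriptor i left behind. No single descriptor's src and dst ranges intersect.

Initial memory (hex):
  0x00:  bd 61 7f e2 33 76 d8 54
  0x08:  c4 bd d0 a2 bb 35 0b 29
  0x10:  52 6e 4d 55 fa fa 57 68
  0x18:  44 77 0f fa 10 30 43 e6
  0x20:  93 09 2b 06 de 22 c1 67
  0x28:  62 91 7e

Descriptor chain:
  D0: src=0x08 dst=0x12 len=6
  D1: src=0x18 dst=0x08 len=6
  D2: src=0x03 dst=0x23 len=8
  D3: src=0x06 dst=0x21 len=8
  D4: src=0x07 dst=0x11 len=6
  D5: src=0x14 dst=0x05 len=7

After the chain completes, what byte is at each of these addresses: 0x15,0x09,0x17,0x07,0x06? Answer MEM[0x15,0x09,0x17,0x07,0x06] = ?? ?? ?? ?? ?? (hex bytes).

MEM[0x15,0x09,0x17,0x07,0x06] = fa 44 35 10 fa

  after D0: wrote 6B at 0x12 = c4bdd0a2bb35
  after D1: wrote 6B at 0x08 = 44770ffa1030
  after D2: wrote 8B at 0x23 = e23376d85444770f
  after D3: wrote 8B at 0x21 = d85444770ffa1030
  after D4: wrote 6B at 0x11 = 5444770ffa10
  after D5: wrote 7B at 0x05 = 0ffa103544770f
query mem[0x15]=0xfa, mem[0x09]=0x44, mem[0x17]=0x35, mem[0x07]=0x10, mem[0x06]=0xfa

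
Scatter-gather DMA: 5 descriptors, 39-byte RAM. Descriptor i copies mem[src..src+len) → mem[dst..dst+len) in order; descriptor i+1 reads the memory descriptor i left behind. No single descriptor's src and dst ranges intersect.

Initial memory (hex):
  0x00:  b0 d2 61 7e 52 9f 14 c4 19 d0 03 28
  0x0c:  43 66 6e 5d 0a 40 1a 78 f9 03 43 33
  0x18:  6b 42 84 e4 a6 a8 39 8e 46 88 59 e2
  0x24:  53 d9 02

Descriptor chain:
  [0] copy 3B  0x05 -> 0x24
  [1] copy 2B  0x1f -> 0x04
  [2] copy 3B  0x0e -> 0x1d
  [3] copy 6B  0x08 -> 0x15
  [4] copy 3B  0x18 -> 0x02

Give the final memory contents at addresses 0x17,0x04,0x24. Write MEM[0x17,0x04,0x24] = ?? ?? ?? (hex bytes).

D0: mem[0x24..0x26] <- [9f 14 c4]
D1: mem[0x04..0x05] <- [8e 46]
D2: mem[0x1d..0x1f] <- [6e 5d 0a]
D3: mem[0x15..0x1a] <- [19 d0 03 28 43 66]
D4: mem[0x02..0x04] <- [28 43 66]
query mem[0x17]=0x03, mem[0x04]=0x66, mem[0x24]=0x9f

MEM[0x17,0x04,0x24] = 03 66 9f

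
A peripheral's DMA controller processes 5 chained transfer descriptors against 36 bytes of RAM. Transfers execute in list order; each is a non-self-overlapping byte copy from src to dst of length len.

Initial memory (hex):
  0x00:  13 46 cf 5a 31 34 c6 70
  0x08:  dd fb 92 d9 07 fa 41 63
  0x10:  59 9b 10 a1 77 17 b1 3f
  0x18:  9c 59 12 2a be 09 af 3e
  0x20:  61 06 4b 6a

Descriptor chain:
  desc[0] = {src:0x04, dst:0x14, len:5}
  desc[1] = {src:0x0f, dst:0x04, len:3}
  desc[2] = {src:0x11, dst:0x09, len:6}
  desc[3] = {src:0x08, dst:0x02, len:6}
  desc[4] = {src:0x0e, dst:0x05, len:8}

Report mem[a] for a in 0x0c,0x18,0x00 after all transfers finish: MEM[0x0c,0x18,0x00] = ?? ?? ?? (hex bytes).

[0] 0x04->0x14 len=5 : 31 34 c6 70 dd
[1] 0x0f->0x04 len=3 : 63 59 9b
[2] 0x11->0x09 len=6 : 9b 10 a1 31 34 c6
[3] 0x08->0x02 len=6 : dd 9b 10 a1 31 34
[4] 0x0e->0x05 len=8 : c6 63 59 9b 10 a1 31 34
query mem[0x0c]=0x34, mem[0x18]=0xdd, mem[0x00]=0x13

MEM[0x0c,0x18,0x00] = 34 dd 13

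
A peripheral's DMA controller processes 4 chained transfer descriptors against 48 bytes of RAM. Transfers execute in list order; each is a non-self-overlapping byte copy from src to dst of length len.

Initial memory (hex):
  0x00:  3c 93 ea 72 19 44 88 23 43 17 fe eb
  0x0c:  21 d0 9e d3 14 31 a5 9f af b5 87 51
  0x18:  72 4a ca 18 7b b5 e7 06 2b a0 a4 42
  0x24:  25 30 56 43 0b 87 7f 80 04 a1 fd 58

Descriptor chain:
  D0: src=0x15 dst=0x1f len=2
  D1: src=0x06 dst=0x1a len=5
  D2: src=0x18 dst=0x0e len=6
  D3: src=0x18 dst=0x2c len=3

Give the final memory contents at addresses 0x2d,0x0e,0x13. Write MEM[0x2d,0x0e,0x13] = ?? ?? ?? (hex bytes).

D0: mem[0x1f..0x20] <- [b5 87]
D1: mem[0x1a..0x1e] <- [88 23 43 17 fe]
D2: mem[0x0e..0x13] <- [72 4a 88 23 43 17]
D3: mem[0x2c..0x2e] <- [72 4a 88]
query mem[0x2d]=0x4a, mem[0x0e]=0x72, mem[0x13]=0x17

MEM[0x2d,0x0e,0x13] = 4a 72 17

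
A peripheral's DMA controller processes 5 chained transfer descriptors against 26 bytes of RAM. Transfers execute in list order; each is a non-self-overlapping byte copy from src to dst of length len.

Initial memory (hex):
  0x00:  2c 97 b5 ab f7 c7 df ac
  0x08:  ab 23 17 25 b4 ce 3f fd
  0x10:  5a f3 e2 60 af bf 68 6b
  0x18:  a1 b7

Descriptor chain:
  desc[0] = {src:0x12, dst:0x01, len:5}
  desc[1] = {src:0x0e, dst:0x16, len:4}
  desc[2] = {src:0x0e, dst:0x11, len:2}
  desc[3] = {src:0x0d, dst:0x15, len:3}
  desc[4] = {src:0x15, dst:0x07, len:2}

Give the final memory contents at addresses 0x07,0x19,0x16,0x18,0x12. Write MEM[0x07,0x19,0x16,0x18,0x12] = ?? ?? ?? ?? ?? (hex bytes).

  after D0: wrote 5B at 0x01 = e260afbf68
  after D1: wrote 4B at 0x16 = 3ffd5af3
  after D2: wrote 2B at 0x11 = 3ffd
  after D3: wrote 3B at 0x15 = ce3ffd
  after D4: wrote 2B at 0x07 = ce3f
query mem[0x07]=0xce, mem[0x19]=0xf3, mem[0x16]=0x3f, mem[0x18]=0x5a, mem[0x12]=0xfd

MEM[0x07,0x19,0x16,0x18,0x12] = ce f3 3f 5a fd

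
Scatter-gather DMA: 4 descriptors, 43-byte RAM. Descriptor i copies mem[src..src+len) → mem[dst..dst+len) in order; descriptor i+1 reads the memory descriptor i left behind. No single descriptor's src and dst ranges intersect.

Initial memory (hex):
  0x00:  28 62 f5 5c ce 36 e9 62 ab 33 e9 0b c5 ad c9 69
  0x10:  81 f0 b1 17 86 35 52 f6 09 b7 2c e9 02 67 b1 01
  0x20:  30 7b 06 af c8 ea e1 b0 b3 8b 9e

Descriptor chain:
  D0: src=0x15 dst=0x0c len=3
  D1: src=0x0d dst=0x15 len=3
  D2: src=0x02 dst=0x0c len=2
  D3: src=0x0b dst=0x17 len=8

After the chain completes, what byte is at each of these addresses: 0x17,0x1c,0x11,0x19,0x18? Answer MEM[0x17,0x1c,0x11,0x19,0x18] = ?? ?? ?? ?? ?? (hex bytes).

[0] 0x15->0x0c len=3 : 35 52 f6
[1] 0x0d->0x15 len=3 : 52 f6 69
[2] 0x02->0x0c len=2 : f5 5c
[3] 0x0b->0x17 len=8 : 0b f5 5c f6 69 81 f0 b1
query mem[0x17]=0x0b, mem[0x1c]=0x81, mem[0x11]=0xf0, mem[0x19]=0x5c, mem[0x18]=0xf5

MEM[0x17,0x1c,0x11,0x19,0x18] = 0b 81 f0 5c f5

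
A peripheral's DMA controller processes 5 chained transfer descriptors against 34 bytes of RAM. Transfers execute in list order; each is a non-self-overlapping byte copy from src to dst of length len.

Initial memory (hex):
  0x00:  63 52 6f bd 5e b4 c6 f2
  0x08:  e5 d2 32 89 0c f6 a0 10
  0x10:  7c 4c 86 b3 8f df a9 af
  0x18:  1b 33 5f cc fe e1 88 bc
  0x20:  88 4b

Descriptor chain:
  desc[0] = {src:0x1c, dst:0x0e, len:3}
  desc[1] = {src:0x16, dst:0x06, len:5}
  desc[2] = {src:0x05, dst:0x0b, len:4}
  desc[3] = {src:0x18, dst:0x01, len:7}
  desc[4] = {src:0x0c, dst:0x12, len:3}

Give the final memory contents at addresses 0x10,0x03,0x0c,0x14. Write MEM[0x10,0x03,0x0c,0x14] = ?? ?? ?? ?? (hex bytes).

#0 dst[0x0e+3] := {0xfe,0xe1,0x88}
#1 dst[0x06+5] := {0xa9,0xaf,0x1b,0x33,0x5f}
#2 dst[0x0b+4] := {0xb4,0xa9,0xaf,0x1b}
#3 dst[0x01+7] := {0x1b,0x33,0x5f,0xcc,0xfe,0xe1,0x88}
#4 dst[0x12+3] := {0xa9,0xaf,0x1b}
query mem[0x10]=0x88, mem[0x03]=0x5f, mem[0x0c]=0xa9, mem[0x14]=0x1b

MEM[0x10,0x03,0x0c,0x14] = 88 5f a9 1b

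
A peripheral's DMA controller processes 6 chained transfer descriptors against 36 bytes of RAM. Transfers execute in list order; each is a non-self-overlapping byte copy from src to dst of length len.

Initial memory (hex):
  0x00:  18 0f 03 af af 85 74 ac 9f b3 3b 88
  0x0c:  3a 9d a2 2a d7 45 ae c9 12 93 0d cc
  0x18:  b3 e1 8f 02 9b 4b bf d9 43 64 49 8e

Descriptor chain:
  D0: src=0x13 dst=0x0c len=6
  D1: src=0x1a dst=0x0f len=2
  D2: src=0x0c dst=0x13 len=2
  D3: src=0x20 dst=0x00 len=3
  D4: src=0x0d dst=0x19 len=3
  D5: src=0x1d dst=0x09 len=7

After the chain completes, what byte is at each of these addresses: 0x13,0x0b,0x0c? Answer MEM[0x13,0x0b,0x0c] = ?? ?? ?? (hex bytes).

D0: mem[0x0c..0x11] <- [c9 12 93 0d cc b3]
D1: mem[0x0f..0x10] <- [8f 02]
D2: mem[0x13..0x14] <- [c9 12]
D3: mem[0x00..0x02] <- [43 64 49]
D4: mem[0x19..0x1b] <- [12 93 8f]
D5: mem[0x09..0x0f] <- [4b bf d9 43 64 49 8e]
query mem[0x13]=0xc9, mem[0x0b]=0xd9, mem[0x0c]=0x43

MEM[0x13,0x0b,0x0c] = c9 d9 43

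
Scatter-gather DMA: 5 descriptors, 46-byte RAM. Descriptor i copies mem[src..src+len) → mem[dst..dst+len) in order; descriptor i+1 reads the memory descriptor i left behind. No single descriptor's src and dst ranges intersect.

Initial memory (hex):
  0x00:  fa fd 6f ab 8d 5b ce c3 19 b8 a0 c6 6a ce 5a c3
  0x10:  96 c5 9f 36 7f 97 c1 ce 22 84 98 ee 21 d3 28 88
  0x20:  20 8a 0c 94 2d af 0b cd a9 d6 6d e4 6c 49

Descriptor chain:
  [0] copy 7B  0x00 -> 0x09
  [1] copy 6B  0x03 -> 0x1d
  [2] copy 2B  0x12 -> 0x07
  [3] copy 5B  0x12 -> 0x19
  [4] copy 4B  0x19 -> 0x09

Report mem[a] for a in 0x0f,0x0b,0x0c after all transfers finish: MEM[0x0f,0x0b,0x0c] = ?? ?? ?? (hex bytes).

#0 dst[0x09+7] := {0xfa,0xfd,0x6f,0xab,0x8d,0x5b,0xce}
#1 dst[0x1d+6] := {0xab,0x8d,0x5b,0xce,0xc3,0x19}
#2 dst[0x07+2] := {0x9f,0x36}
#3 dst[0x19+5] := {0x9f,0x36,0x7f,0x97,0xc1}
#4 dst[0x09+4] := {0x9f,0x36,0x7f,0x97}
query mem[0x0f]=0xce, mem[0x0b]=0x7f, mem[0x0c]=0x97

MEM[0x0f,0x0b,0x0c] = ce 7f 97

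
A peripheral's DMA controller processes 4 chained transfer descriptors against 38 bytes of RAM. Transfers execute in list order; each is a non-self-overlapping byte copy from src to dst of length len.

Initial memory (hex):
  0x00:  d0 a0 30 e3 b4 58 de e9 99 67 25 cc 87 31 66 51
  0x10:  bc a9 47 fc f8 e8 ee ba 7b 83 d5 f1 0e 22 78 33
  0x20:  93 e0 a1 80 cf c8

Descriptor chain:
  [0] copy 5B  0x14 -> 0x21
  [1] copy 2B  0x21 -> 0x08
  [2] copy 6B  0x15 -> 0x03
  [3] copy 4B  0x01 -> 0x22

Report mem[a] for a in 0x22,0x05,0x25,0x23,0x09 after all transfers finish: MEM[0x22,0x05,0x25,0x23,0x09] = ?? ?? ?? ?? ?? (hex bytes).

[0] 0x14->0x21 len=5 : f8 e8 ee ba 7b
[1] 0x21->0x08 len=2 : f8 e8
[2] 0x15->0x03 len=6 : e8 ee ba 7b 83 d5
[3] 0x01->0x22 len=4 : a0 30 e8 ee
query mem[0x22]=0xa0, mem[0x05]=0xba, mem[0x25]=0xee, mem[0x23]=0x30, mem[0x09]=0xe8

MEM[0x22,0x05,0x25,0x23,0x09] = a0 ba ee 30 e8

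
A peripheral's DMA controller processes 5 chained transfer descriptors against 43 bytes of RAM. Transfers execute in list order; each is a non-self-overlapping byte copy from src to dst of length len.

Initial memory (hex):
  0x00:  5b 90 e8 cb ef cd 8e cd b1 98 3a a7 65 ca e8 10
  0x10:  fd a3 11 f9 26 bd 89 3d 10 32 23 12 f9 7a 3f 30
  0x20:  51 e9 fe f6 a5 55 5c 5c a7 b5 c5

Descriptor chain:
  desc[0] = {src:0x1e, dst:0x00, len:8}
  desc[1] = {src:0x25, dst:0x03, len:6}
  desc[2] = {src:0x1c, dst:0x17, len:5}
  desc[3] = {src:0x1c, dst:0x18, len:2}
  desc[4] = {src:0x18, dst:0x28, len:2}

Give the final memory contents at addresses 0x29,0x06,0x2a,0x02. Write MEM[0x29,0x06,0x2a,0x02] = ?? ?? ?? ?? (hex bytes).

D0: mem[0x00..0x07] <- [3f 30 51 e9 fe f6 a5 55]
D1: mem[0x03..0x08] <- [55 5c 5c a7 b5 c5]
D2: mem[0x17..0x1b] <- [f9 7a 3f 30 51]
D3: mem[0x18..0x19] <- [f9 7a]
D4: mem[0x28..0x29] <- [f9 7a]
query mem[0x29]=0x7a, mem[0x06]=0xa7, mem[0x2a]=0xc5, mem[0x02]=0x51

MEM[0x29,0x06,0x2a,0x02] = 7a a7 c5 51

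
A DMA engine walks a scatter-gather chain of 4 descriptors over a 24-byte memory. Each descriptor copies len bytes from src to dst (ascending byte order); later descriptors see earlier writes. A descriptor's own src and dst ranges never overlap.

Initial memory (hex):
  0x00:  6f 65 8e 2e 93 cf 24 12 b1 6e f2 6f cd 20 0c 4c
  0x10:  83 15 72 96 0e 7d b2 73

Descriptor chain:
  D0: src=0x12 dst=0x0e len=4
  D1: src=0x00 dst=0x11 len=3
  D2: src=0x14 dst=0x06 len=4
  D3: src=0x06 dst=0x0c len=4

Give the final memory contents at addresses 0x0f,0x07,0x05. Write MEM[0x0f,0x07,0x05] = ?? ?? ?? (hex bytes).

MEM[0x0f,0x07,0x05] = 73 7d cf

D0: mem[0x0e..0x11] <- [72 96 0e 7d]
D1: mem[0x11..0x13] <- [6f 65 8e]
D2: mem[0x06..0x09] <- [0e 7d b2 73]
D3: mem[0x0c..0x0f] <- [0e 7d b2 73]
query mem[0x0f]=0x73, mem[0x07]=0x7d, mem[0x05]=0xcf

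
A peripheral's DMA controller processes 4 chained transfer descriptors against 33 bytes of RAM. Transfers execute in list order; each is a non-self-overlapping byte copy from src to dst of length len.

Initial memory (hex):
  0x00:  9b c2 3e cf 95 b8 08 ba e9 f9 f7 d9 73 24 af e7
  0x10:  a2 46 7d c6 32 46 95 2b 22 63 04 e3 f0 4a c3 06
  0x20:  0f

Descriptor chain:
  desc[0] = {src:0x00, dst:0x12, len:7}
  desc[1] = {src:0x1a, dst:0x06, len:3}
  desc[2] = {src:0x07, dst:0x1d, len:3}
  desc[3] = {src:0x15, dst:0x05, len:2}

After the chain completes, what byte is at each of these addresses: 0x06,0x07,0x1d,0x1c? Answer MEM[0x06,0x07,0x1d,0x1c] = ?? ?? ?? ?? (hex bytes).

MEM[0x06,0x07,0x1d,0x1c] = 95 e3 e3 f0

[0] 0x00->0x12 len=7 : 9b c2 3e cf 95 b8 08
[1] 0x1a->0x06 len=3 : 04 e3 f0
[2] 0x07->0x1d len=3 : e3 f0 f9
[3] 0x15->0x05 len=2 : cf 95
query mem[0x06]=0x95, mem[0x07]=0xe3, mem[0x1d]=0xe3, mem[0x1c]=0xf0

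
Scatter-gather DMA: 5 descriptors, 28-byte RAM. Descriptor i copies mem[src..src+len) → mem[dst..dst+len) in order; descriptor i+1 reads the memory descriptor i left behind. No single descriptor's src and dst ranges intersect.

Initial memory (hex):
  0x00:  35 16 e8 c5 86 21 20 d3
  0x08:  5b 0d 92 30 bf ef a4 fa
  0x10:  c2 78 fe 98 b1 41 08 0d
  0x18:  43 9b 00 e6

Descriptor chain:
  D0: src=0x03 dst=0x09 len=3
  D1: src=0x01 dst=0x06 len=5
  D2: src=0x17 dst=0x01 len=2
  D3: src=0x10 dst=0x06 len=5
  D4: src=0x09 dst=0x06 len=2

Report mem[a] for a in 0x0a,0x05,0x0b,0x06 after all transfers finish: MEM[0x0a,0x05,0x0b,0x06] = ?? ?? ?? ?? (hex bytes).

  after D0: wrote 3B at 0x09 = c58621
  after D1: wrote 5B at 0x06 = 16e8c58621
  after D2: wrote 2B at 0x01 = 0d43
  after D3: wrote 5B at 0x06 = c278fe98b1
  after D4: wrote 2B at 0x06 = 98b1
query mem[0x0a]=0xb1, mem[0x05]=0x21, mem[0x0b]=0x21, mem[0x06]=0x98

MEM[0x0a,0x05,0x0b,0x06] = b1 21 21 98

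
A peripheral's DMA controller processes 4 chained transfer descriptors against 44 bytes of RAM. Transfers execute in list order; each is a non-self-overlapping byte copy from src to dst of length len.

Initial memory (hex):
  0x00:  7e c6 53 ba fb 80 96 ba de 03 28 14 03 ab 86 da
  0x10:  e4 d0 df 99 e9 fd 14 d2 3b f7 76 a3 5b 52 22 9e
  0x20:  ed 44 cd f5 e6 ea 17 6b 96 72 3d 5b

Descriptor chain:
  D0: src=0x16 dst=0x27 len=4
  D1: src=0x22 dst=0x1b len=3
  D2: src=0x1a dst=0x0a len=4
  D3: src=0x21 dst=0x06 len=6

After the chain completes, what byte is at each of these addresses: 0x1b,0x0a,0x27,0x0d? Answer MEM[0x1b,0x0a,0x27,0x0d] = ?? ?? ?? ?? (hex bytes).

MEM[0x1b,0x0a,0x27,0x0d] = cd ea 14 e6

#0 dst[0x27+4] := {0x14,0xd2,0x3b,0xf7}
#1 dst[0x1b+3] := {0xcd,0xf5,0xe6}
#2 dst[0x0a+4] := {0x76,0xcd,0xf5,0xe6}
#3 dst[0x06+6] := {0x44,0xcd,0xf5,0xe6,0xea,0x17}
query mem[0x1b]=0xcd, mem[0x0a]=0xea, mem[0x27]=0x14, mem[0x0d]=0xe6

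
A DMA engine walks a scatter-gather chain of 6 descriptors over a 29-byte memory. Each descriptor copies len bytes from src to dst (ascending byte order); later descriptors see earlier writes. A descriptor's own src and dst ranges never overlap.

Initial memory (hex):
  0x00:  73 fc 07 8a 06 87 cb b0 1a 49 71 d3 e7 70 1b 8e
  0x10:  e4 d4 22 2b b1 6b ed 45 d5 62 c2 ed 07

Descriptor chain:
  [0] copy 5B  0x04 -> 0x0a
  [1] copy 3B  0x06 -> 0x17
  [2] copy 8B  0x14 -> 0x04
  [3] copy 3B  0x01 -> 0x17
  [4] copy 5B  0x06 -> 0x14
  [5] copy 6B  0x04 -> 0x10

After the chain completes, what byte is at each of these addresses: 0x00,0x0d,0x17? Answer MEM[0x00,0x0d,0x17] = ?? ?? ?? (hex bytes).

MEM[0x00,0x0d,0x17] = 73 b0 1a

D0: mem[0x0a..0x0e] <- [06 87 cb b0 1a]
D1: mem[0x17..0x19] <- [cb b0 1a]
D2: mem[0x04..0x0b] <- [b1 6b ed cb b0 1a c2 ed]
D3: mem[0x17..0x19] <- [fc 07 8a]
D4: mem[0x14..0x18] <- [ed cb b0 1a c2]
D5: mem[0x10..0x15] <- [b1 6b ed cb b0 1a]
query mem[0x00]=0x73, mem[0x0d]=0xb0, mem[0x17]=0x1a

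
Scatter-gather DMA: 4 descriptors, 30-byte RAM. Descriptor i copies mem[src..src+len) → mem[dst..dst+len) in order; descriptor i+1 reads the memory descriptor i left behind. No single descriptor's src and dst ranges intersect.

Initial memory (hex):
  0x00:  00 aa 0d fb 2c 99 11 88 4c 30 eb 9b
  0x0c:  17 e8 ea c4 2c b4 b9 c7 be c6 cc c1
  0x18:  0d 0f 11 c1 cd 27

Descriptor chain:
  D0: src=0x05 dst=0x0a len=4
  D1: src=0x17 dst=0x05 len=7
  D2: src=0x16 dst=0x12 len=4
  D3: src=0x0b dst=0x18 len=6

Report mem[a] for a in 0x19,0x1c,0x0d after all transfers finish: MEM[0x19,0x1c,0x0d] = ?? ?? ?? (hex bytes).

[0] 0x05->0x0a len=4 : 99 11 88 4c
[1] 0x17->0x05 len=7 : c1 0d 0f 11 c1 cd 27
[2] 0x16->0x12 len=4 : cc c1 0d 0f
[3] 0x0b->0x18 len=6 : 27 88 4c ea c4 2c
query mem[0x19]=0x88, mem[0x1c]=0xc4, mem[0x0d]=0x4c

MEM[0x19,0x1c,0x0d] = 88 c4 4c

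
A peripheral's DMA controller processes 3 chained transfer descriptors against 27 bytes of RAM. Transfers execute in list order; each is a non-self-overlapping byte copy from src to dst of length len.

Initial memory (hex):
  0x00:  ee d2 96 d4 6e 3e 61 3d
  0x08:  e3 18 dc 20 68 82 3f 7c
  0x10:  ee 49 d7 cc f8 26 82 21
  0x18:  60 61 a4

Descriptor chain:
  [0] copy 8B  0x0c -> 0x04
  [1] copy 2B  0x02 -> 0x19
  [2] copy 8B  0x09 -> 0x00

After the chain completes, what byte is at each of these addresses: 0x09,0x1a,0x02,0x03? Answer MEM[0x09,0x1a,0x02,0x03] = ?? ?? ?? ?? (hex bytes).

#0 dst[0x04+8] := {0x68,0x82,0x3f,0x7c,0xee,0x49,0xd7,0xcc}
#1 dst[0x19+2] := {0x96,0xd4}
#2 dst[0x00+8] := {0x49,0xd7,0xcc,0x68,0x82,0x3f,0x7c,0xee}
query mem[0x09]=0x49, mem[0x1a]=0xd4, mem[0x02]=0xcc, mem[0x03]=0x68

MEM[0x09,0x1a,0x02,0x03] = 49 d4 cc 68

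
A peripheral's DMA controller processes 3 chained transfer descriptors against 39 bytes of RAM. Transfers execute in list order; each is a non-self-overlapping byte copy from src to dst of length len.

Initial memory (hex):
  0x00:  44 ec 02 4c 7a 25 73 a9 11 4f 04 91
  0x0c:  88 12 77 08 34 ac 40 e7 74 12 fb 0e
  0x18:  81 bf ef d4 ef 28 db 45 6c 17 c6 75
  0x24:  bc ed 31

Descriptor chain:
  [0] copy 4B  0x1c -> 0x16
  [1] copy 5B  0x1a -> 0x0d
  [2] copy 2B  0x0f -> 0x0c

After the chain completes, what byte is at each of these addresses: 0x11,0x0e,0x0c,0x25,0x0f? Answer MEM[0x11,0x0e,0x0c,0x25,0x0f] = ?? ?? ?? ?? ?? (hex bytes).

MEM[0x11,0x0e,0x0c,0x25,0x0f] = db d4 ef ed ef

#0 dst[0x16+4] := {0xef,0x28,0xdb,0x45}
#1 dst[0x0d+5] := {0xef,0xd4,0xef,0x28,0xdb}
#2 dst[0x0c+2] := {0xef,0x28}
query mem[0x11]=0xdb, mem[0x0e]=0xd4, mem[0x0c]=0xef, mem[0x25]=0xed, mem[0x0f]=0xef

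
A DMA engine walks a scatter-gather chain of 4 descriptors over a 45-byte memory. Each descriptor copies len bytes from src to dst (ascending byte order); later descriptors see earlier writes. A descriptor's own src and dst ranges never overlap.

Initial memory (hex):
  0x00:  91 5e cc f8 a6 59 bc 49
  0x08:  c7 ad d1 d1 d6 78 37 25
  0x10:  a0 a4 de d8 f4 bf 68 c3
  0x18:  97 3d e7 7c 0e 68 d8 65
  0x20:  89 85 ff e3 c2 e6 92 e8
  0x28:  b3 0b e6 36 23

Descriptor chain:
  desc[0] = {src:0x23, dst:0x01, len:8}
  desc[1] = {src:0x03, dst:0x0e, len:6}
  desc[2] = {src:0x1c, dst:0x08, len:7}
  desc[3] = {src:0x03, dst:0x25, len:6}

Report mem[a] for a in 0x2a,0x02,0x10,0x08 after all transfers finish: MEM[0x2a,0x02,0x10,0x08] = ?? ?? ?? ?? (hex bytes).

#0 dst[0x01+8] := {0xe3,0xc2,0xe6,0x92,0xe8,0xb3,0x0b,0xe6}
#1 dst[0x0e+6] := {0xe6,0x92,0xe8,0xb3,0x0b,0xe6}
#2 dst[0x08+7] := {0x0e,0x68,0xd8,0x65,0x89,0x85,0xff}
#3 dst[0x25+6] := {0xe6,0x92,0xe8,0xb3,0x0b,0x0e}
query mem[0x2a]=0x0e, mem[0x02]=0xc2, mem[0x10]=0xe8, mem[0x08]=0x0e

MEM[0x2a,0x02,0x10,0x08] = 0e c2 e8 0e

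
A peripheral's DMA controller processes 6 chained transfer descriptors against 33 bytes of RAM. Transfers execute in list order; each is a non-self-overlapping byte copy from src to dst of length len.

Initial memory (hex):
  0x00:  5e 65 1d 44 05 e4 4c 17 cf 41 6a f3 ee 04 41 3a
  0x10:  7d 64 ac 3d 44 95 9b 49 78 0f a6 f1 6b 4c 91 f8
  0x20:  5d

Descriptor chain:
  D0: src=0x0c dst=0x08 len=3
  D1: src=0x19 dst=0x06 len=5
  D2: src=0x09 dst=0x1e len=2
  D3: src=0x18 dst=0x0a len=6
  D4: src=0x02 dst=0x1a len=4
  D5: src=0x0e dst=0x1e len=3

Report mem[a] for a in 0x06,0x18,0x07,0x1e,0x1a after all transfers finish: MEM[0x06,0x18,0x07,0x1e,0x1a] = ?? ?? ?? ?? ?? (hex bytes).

D0: mem[0x08..0x0a] <- [ee 04 41]
D1: mem[0x06..0x0a] <- [0f a6 f1 6b 4c]
D2: mem[0x1e..0x1f] <- [6b 4c]
D3: mem[0x0a..0x0f] <- [78 0f a6 f1 6b 4c]
D4: mem[0x1a..0x1d] <- [1d 44 05 e4]
D5: mem[0x1e..0x20] <- [6b 4c 7d]
query mem[0x06]=0x0f, mem[0x18]=0x78, mem[0x07]=0xa6, mem[0x1e]=0x6b, mem[0x1a]=0x1d

MEM[0x06,0x18,0x07,0x1e,0x1a] = 0f 78 a6 6b 1d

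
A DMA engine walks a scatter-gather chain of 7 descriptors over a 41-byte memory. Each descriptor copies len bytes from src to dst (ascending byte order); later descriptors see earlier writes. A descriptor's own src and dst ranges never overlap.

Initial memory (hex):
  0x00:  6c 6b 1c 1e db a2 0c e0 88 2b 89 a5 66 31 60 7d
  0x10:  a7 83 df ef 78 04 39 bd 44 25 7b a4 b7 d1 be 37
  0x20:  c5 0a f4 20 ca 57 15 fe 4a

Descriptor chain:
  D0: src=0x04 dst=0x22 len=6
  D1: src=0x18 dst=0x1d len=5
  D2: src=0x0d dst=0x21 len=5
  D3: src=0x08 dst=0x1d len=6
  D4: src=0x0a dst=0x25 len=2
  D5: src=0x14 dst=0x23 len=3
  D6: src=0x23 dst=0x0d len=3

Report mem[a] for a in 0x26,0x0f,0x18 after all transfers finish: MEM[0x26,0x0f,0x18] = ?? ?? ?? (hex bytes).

MEM[0x26,0x0f,0x18] = a5 39 44

D0: mem[0x22..0x27] <- [db a2 0c e0 88 2b]
D1: mem[0x1d..0x21] <- [44 25 7b a4 b7]
D2: mem[0x21..0x25] <- [31 60 7d a7 83]
D3: mem[0x1d..0x22] <- [88 2b 89 a5 66 31]
D4: mem[0x25..0x26] <- [89 a5]
D5: mem[0x23..0x25] <- [78 04 39]
D6: mem[0x0d..0x0f] <- [78 04 39]
query mem[0x26]=0xa5, mem[0x0f]=0x39, mem[0x18]=0x44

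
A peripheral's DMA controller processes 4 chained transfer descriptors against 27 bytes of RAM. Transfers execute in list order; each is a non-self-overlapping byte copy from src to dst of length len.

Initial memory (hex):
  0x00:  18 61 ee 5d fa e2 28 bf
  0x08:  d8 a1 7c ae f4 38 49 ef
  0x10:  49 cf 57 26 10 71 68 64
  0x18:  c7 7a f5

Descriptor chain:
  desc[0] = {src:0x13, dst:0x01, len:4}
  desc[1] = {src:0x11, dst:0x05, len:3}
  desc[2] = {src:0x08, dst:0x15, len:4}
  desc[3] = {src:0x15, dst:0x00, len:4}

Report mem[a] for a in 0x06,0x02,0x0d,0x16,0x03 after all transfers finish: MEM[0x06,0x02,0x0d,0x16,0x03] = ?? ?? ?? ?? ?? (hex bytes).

D0: mem[0x01..0x04] <- [26 10 71 68]
D1: mem[0x05..0x07] <- [cf 57 26]
D2: mem[0x15..0x18] <- [d8 a1 7c ae]
D3: mem[0x00..0x03] <- [d8 a1 7c ae]
query mem[0x06]=0x57, mem[0x02]=0x7c, mem[0x0d]=0x38, mem[0x16]=0xa1, mem[0x03]=0xae

MEM[0x06,0x02,0x0d,0x16,0x03] = 57 7c 38 a1 ae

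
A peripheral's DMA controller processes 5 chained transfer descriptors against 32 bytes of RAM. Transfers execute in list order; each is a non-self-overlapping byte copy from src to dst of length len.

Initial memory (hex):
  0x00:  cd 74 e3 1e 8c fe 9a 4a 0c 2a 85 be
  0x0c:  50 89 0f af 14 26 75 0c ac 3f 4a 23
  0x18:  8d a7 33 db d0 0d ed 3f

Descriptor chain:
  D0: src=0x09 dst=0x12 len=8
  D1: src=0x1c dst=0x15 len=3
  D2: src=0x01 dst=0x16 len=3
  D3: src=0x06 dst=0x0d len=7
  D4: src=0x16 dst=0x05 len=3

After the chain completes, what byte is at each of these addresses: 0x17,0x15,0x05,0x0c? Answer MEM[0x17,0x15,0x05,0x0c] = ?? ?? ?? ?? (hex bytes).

MEM[0x17,0x15,0x05,0x0c] = e3 d0 74 50

#0 dst[0x12+8] := {0x2a,0x85,0xbe,0x50,0x89,0x0f,0xaf,0x14}
#1 dst[0x15+3] := {0xd0,0x0d,0xed}
#2 dst[0x16+3] := {0x74,0xe3,0x1e}
#3 dst[0x0d+7] := {0x9a,0x4a,0x0c,0x2a,0x85,0xbe,0x50}
#4 dst[0x05+3] := {0x74,0xe3,0x1e}
query mem[0x17]=0xe3, mem[0x15]=0xd0, mem[0x05]=0x74, mem[0x0c]=0x50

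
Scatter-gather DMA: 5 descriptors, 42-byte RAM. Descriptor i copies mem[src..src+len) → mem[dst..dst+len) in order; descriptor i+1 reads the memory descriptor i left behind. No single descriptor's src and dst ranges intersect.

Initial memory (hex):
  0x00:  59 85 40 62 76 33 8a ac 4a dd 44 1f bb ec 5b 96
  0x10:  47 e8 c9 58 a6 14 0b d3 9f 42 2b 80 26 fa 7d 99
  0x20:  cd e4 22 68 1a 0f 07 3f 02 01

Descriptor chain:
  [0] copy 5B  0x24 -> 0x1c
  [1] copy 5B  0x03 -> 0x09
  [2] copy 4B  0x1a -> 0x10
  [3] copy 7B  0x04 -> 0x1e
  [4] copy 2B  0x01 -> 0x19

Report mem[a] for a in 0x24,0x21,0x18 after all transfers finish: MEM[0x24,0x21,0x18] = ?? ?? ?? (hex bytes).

D0: mem[0x1c..0x20] <- [1a 0f 07 3f 02]
D1: mem[0x09..0x0d] <- [62 76 33 8a ac]
D2: mem[0x10..0x13] <- [2b 80 1a 0f]
D3: mem[0x1e..0x24] <- [76 33 8a ac 4a 62 76]
D4: mem[0x19..0x1a] <- [85 40]
query mem[0x24]=0x76, mem[0x21]=0xac, mem[0x18]=0x9f

MEM[0x24,0x21,0x18] = 76 ac 9f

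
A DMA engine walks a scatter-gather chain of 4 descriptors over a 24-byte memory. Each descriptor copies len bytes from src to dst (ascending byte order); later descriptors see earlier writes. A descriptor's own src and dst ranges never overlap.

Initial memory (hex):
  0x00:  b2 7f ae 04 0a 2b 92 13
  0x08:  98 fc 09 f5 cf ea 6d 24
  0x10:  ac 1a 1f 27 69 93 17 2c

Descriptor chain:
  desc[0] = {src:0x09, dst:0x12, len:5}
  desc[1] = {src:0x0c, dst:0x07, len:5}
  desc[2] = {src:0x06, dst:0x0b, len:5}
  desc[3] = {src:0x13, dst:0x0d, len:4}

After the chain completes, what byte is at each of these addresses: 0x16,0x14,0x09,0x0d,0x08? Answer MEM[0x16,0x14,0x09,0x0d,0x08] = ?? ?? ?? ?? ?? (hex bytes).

D0: mem[0x12..0x16] <- [fc 09 f5 cf ea]
D1: mem[0x07..0x0b] <- [cf ea 6d 24 ac]
D2: mem[0x0b..0x0f] <- [92 cf ea 6d 24]
D3: mem[0x0d..0x10] <- [09 f5 cf ea]
query mem[0x16]=0xea, mem[0x14]=0xf5, mem[0x09]=0x6d, mem[0x0d]=0x09, mem[0x08]=0xea

MEM[0x16,0x14,0x09,0x0d,0x08] = ea f5 6d 09 ea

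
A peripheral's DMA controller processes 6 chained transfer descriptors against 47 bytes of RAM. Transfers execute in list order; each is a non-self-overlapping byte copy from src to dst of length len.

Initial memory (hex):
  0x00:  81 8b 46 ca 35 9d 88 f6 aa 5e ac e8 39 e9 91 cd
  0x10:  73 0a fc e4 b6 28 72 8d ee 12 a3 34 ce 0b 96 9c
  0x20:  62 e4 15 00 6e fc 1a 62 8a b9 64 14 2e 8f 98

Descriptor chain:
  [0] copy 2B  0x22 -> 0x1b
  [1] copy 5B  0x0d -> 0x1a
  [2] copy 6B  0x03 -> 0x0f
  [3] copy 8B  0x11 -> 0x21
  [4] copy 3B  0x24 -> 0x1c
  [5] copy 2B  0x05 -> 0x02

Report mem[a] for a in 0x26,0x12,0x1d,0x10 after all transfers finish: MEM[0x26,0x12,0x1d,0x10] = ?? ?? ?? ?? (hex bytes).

MEM[0x26,0x12,0x1d,0x10] = 72 88 28 35

#0 dst[0x1b+2] := {0x15,0x00}
#1 dst[0x1a+5] := {0xe9,0x91,0xcd,0x73,0x0a}
#2 dst[0x0f+6] := {0xca,0x35,0x9d,0x88,0xf6,0xaa}
#3 dst[0x21+8] := {0x9d,0x88,0xf6,0xaa,0x28,0x72,0x8d,0xee}
#4 dst[0x1c+3] := {0xaa,0x28,0x72}
#5 dst[0x02+2] := {0x9d,0x88}
query mem[0x26]=0x72, mem[0x12]=0x88, mem[0x1d]=0x28, mem[0x10]=0x35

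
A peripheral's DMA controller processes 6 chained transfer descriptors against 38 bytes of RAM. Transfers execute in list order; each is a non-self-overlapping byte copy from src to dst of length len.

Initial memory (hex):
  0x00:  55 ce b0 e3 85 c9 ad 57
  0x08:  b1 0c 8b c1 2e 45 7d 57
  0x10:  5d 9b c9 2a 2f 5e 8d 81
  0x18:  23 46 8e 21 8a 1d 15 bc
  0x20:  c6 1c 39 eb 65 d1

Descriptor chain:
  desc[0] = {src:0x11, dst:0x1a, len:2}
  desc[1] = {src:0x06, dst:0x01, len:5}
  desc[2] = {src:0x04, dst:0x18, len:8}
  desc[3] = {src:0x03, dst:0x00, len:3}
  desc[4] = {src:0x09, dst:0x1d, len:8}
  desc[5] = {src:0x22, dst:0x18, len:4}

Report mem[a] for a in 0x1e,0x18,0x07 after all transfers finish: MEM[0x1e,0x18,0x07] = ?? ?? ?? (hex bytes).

MEM[0x1e,0x18,0x07] = 8b 7d 57

#0 dst[0x1a+2] := {0x9b,0xc9}
#1 dst[0x01+5] := {0xad,0x57,0xb1,0x0c,0x8b}
#2 dst[0x18+8] := {0x0c,0x8b,0xad,0x57,0xb1,0x0c,0x8b,0xc1}
#3 dst[0x00+3] := {0xb1,0x0c,0x8b}
#4 dst[0x1d+8] := {0x0c,0x8b,0xc1,0x2e,0x45,0x7d,0x57,0x5d}
#5 dst[0x18+4] := {0x7d,0x57,0x5d,0xd1}
query mem[0x1e]=0x8b, mem[0x18]=0x7d, mem[0x07]=0x57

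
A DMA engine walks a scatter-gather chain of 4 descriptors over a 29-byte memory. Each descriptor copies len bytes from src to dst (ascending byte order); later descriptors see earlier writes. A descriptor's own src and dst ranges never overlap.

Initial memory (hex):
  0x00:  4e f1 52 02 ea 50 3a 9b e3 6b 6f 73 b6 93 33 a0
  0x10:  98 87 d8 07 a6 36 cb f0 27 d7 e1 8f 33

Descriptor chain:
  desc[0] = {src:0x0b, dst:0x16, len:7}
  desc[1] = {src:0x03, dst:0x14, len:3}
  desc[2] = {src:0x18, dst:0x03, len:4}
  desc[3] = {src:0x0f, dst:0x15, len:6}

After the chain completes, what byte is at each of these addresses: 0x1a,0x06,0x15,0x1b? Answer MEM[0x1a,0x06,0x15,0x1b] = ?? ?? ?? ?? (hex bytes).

D0: mem[0x16..0x1c] <- [73 b6 93 33 a0 98 87]
D1: mem[0x14..0x16] <- [02 ea 50]
D2: mem[0x03..0x06] <- [93 33 a0 98]
D3: mem[0x15..0x1a] <- [a0 98 87 d8 07 02]
query mem[0x1a]=0x02, mem[0x06]=0x98, mem[0x15]=0xa0, mem[0x1b]=0x98

MEM[0x1a,0x06,0x15,0x1b] = 02 98 a0 98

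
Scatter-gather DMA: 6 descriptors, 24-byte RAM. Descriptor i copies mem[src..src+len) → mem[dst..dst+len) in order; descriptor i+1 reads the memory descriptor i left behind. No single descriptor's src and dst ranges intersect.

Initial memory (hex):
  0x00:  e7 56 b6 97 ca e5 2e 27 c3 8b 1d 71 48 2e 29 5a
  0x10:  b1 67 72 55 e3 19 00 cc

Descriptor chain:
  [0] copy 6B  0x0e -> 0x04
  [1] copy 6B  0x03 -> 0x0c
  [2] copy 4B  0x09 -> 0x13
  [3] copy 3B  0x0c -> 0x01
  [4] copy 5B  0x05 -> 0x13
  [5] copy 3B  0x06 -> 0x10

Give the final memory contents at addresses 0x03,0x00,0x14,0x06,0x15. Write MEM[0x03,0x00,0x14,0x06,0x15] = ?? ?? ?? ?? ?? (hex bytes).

  after D0: wrote 6B at 0x04 = 295ab1677255
  after D1: wrote 6B at 0x0c = 97295ab16772
  after D2: wrote 4B at 0x13 = 551d7197
  after D3: wrote 3B at 0x01 = 97295a
  after D4: wrote 5B at 0x13 = 5ab1677255
  after D5: wrote 3B at 0x10 = b16772
query mem[0x03]=0x5a, mem[0x00]=0xe7, mem[0x14]=0xb1, mem[0x06]=0xb1, mem[0x15]=0x67

MEM[0x03,0x00,0x14,0x06,0x15] = 5a e7 b1 b1 67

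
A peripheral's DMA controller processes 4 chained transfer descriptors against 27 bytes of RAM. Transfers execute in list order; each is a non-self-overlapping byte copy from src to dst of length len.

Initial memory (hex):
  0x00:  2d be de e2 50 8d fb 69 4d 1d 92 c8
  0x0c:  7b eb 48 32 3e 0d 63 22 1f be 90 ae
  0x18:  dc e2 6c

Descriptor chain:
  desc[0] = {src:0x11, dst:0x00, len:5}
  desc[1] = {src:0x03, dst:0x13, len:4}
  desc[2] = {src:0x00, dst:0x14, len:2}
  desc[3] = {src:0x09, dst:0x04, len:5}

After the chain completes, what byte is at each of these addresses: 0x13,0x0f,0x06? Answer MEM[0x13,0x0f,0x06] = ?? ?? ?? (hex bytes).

MEM[0x13,0x0f,0x06] = 1f 32 c8

  after D0: wrote 5B at 0x00 = 0d63221fbe
  after D1: wrote 4B at 0x13 = 1fbe8dfb
  after D2: wrote 2B at 0x14 = 0d63
  after D3: wrote 5B at 0x04 = 1d92c87beb
query mem[0x13]=0x1f, mem[0x0f]=0x32, mem[0x06]=0xc8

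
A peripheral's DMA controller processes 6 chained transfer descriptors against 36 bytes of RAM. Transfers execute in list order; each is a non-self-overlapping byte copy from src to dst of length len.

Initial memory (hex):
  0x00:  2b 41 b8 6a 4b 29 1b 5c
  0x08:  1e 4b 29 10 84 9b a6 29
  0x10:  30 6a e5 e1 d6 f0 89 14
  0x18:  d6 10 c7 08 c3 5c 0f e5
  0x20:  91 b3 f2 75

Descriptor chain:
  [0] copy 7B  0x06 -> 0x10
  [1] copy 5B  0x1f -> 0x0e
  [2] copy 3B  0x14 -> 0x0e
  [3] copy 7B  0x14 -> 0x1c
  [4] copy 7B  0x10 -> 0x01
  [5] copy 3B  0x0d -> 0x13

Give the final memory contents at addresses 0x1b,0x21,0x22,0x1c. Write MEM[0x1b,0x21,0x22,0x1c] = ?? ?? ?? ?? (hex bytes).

MEM[0x1b,0x21,0x22,0x1c] = 08 10 c7 29

  after D0: wrote 7B at 0x10 = 1b5c1e4b291084
  after D1: wrote 5B at 0x0e = e591b3f275
  after D2: wrote 3B at 0x0e = 291084
  after D3: wrote 7B at 0x1c = 29108414d610c7
  after D4: wrote 7B at 0x01 = 84f2754b291084
  after D5: wrote 3B at 0x13 = 9b2910
query mem[0x1b]=0x08, mem[0x21]=0x10, mem[0x22]=0xc7, mem[0x1c]=0x29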